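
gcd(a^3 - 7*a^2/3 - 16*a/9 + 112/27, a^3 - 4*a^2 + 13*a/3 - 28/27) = a^2 - 11*a/3 + 28/9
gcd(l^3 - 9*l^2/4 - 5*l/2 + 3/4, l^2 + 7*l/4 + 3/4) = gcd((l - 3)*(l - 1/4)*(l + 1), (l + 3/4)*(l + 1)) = l + 1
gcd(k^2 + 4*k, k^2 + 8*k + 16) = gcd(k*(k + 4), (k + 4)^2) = k + 4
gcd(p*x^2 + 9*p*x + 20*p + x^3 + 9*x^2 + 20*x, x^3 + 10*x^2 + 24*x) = x + 4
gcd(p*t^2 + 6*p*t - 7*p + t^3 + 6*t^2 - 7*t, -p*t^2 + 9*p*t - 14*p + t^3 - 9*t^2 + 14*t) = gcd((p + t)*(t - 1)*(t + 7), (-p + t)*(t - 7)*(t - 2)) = 1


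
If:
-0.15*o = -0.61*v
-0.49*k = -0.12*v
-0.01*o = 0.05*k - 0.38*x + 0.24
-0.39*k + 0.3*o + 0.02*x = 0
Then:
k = -0.00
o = -0.05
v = -0.01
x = 0.63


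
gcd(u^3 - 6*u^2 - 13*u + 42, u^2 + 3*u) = u + 3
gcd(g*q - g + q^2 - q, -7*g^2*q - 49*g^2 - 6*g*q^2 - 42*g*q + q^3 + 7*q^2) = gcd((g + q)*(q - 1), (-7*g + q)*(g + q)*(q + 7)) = g + q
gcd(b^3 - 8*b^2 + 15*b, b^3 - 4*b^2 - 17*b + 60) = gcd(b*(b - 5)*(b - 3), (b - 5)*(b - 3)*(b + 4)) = b^2 - 8*b + 15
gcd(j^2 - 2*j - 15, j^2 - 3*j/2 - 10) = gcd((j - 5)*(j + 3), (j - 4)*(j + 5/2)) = 1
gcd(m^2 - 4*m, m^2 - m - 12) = m - 4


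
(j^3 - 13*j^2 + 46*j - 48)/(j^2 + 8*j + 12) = (j^3 - 13*j^2 + 46*j - 48)/(j^2 + 8*j + 12)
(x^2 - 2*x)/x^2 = (x - 2)/x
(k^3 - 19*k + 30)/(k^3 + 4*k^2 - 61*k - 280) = (k^2 - 5*k + 6)/(k^2 - k - 56)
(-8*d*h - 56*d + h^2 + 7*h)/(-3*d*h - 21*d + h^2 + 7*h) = (8*d - h)/(3*d - h)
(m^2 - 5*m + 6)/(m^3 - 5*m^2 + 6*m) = 1/m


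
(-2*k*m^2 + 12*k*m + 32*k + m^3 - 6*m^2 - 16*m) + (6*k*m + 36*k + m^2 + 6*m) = -2*k*m^2 + 18*k*m + 68*k + m^3 - 5*m^2 - 10*m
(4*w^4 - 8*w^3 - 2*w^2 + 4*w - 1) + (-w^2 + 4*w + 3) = 4*w^4 - 8*w^3 - 3*w^2 + 8*w + 2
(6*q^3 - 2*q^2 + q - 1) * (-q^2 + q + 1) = -6*q^5 + 8*q^4 + 3*q^3 - 1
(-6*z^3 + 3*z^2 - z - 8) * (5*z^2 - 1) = -30*z^5 + 15*z^4 + z^3 - 43*z^2 + z + 8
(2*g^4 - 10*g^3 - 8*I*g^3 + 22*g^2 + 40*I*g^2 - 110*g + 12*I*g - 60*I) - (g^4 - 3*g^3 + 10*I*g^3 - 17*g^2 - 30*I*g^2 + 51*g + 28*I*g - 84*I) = g^4 - 7*g^3 - 18*I*g^3 + 39*g^2 + 70*I*g^2 - 161*g - 16*I*g + 24*I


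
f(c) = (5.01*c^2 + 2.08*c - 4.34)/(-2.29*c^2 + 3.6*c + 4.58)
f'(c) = (4.58*c - 3.6)*(5.01*c^2 + 2.08*c - 4.34)/(-2.29*c^2 + 3.6*c + 4.58)^2 + (10.02*c + 2.08)/(-2.29*c^2 + 3.6*c + 4.58) = (22.7992*c^2 + 26.0144*c + 25.1504)/(5.2441*c^4 - 16.488*c^3 - 8.0164*c^2 + 32.976*c + 20.9764)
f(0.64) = -0.16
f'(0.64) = 1.45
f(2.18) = 15.54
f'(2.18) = 79.69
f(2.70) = -15.79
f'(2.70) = 45.64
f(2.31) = 40.22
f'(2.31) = 452.32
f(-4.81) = -1.55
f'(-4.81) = 0.10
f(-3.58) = -1.39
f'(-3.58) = 0.16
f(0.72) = -0.04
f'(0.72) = 1.56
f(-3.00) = -1.29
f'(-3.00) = 0.21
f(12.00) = -2.63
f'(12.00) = 0.05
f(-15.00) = -1.93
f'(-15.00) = 0.01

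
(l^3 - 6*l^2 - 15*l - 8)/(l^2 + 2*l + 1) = l - 8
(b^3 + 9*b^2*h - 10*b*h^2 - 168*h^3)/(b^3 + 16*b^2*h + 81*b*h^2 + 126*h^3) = (b - 4*h)/(b + 3*h)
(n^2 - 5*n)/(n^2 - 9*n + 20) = n/(n - 4)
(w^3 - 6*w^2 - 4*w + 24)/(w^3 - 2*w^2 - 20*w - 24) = (w - 2)/(w + 2)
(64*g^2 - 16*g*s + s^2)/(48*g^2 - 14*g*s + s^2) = (-8*g + s)/(-6*g + s)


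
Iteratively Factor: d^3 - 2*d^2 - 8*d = (d + 2)*(d^2 - 4*d) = d*(d + 2)*(d - 4)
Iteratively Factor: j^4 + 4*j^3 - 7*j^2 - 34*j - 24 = (j + 4)*(j^3 - 7*j - 6) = (j + 1)*(j + 4)*(j^2 - j - 6) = (j - 3)*(j + 1)*(j + 4)*(j + 2)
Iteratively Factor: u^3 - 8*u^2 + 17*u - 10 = (u - 1)*(u^2 - 7*u + 10) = (u - 2)*(u - 1)*(u - 5)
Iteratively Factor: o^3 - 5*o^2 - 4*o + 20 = (o - 2)*(o^2 - 3*o - 10) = (o - 5)*(o - 2)*(o + 2)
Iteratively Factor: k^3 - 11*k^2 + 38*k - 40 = (k - 5)*(k^2 - 6*k + 8) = (k - 5)*(k - 4)*(k - 2)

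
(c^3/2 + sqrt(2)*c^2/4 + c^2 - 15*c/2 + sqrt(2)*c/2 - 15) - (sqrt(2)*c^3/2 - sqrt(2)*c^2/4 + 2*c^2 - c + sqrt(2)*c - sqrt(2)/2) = -sqrt(2)*c^3/2 + c^3/2 - c^2 + sqrt(2)*c^2/2 - 13*c/2 - sqrt(2)*c/2 - 15 + sqrt(2)/2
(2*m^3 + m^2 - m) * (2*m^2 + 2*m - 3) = 4*m^5 + 6*m^4 - 6*m^3 - 5*m^2 + 3*m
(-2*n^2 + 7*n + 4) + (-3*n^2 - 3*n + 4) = -5*n^2 + 4*n + 8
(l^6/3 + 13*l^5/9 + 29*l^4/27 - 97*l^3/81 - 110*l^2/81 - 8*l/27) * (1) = l^6/3 + 13*l^5/9 + 29*l^4/27 - 97*l^3/81 - 110*l^2/81 - 8*l/27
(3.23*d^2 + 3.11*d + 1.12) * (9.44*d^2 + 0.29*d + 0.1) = 30.4912*d^4 + 30.2951*d^3 + 11.7977*d^2 + 0.6358*d + 0.112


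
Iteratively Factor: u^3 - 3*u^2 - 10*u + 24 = (u - 2)*(u^2 - u - 12) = (u - 2)*(u + 3)*(u - 4)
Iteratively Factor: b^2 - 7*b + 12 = (b - 3)*(b - 4)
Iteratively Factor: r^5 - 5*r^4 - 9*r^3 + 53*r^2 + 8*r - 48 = (r - 4)*(r^4 - r^3 - 13*r^2 + r + 12) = (r - 4)*(r + 1)*(r^3 - 2*r^2 - 11*r + 12) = (r - 4)^2*(r + 1)*(r^2 + 2*r - 3) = (r - 4)^2*(r + 1)*(r + 3)*(r - 1)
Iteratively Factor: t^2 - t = (t)*(t - 1)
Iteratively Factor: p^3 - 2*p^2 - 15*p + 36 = (p - 3)*(p^2 + p - 12) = (p - 3)^2*(p + 4)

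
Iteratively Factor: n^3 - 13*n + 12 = (n - 3)*(n^2 + 3*n - 4) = (n - 3)*(n + 4)*(n - 1)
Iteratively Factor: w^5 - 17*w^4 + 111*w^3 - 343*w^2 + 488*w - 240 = (w - 5)*(w^4 - 12*w^3 + 51*w^2 - 88*w + 48) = (w - 5)*(w - 4)*(w^3 - 8*w^2 + 19*w - 12) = (w - 5)*(w - 4)^2*(w^2 - 4*w + 3) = (w - 5)*(w - 4)^2*(w - 1)*(w - 3)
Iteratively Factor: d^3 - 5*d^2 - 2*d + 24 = (d - 4)*(d^2 - d - 6) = (d - 4)*(d + 2)*(d - 3)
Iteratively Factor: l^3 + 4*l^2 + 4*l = (l)*(l^2 + 4*l + 4) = l*(l + 2)*(l + 2)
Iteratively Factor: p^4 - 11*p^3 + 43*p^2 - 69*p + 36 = (p - 1)*(p^3 - 10*p^2 + 33*p - 36) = (p - 4)*(p - 1)*(p^2 - 6*p + 9) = (p - 4)*(p - 3)*(p - 1)*(p - 3)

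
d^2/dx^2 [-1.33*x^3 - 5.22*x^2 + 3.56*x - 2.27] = -7.98*x - 10.44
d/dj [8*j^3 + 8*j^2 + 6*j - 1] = 24*j^2 + 16*j + 6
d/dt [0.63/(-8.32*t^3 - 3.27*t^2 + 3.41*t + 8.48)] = (15.7248*t^2 + 4.1202*t - 2.1483)/(8.32*t^3 + 3.27*t^2 - 3.41*t - 8.48)^2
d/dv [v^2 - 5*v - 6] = 2*v - 5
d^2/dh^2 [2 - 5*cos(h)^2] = 10*cos(2*h)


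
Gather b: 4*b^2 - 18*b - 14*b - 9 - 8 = 4*b^2 - 32*b - 17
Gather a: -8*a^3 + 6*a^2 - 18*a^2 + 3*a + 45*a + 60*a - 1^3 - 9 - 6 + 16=-8*a^3 - 12*a^2 + 108*a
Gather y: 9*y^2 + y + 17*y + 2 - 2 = 9*y^2 + 18*y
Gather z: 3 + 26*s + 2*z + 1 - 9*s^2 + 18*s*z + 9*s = -9*s^2 + 35*s + z*(18*s + 2) + 4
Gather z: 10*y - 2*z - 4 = 10*y - 2*z - 4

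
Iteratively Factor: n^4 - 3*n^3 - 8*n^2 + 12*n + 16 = (n - 4)*(n^3 + n^2 - 4*n - 4) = (n - 4)*(n - 2)*(n^2 + 3*n + 2) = (n - 4)*(n - 2)*(n + 1)*(n + 2)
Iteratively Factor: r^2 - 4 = (r - 2)*(r + 2)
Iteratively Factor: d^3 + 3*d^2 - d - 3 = (d - 1)*(d^2 + 4*d + 3) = (d - 1)*(d + 3)*(d + 1)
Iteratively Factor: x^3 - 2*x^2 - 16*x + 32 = (x - 4)*(x^2 + 2*x - 8) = (x - 4)*(x + 4)*(x - 2)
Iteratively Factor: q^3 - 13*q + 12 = (q - 3)*(q^2 + 3*q - 4) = (q - 3)*(q + 4)*(q - 1)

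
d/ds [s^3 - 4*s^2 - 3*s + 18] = 3*s^2 - 8*s - 3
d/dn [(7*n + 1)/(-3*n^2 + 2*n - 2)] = (21*n^2 + 6*n - 16)/(9*n^4 - 12*n^3 + 16*n^2 - 8*n + 4)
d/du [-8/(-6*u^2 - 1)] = -96*u/(6*u^2 + 1)^2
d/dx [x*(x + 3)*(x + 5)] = 3*x^2 + 16*x + 15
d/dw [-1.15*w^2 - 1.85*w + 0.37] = -2.3*w - 1.85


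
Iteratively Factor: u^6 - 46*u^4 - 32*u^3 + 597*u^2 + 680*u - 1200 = (u + 4)*(u^5 - 4*u^4 - 30*u^3 + 88*u^2 + 245*u - 300) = (u - 5)*(u + 4)*(u^4 + u^3 - 25*u^2 - 37*u + 60) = (u - 5)^2*(u + 4)*(u^3 + 6*u^2 + 5*u - 12) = (u - 5)^2*(u - 1)*(u + 4)*(u^2 + 7*u + 12) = (u - 5)^2*(u - 1)*(u + 4)^2*(u + 3)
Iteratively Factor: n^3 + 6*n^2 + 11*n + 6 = (n + 2)*(n^2 + 4*n + 3) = (n + 1)*(n + 2)*(n + 3)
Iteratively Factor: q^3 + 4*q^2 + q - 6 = (q + 3)*(q^2 + q - 2) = (q - 1)*(q + 3)*(q + 2)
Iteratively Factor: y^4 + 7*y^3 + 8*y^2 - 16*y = (y + 4)*(y^3 + 3*y^2 - 4*y) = (y - 1)*(y + 4)*(y^2 + 4*y) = y*(y - 1)*(y + 4)*(y + 4)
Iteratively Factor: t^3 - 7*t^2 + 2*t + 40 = (t - 5)*(t^2 - 2*t - 8) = (t - 5)*(t - 4)*(t + 2)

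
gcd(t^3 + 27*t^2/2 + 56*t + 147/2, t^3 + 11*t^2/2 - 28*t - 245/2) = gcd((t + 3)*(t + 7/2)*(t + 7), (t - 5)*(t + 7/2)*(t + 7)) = t^2 + 21*t/2 + 49/2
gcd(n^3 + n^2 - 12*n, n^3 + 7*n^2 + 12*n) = n^2 + 4*n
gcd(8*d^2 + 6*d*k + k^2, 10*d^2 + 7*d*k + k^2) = 2*d + k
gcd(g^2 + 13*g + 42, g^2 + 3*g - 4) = 1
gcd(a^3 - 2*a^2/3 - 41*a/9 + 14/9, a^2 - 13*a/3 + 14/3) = a - 7/3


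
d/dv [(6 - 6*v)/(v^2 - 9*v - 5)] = 6*(v^2 - 2*v + 14)/(v^4 - 18*v^3 + 71*v^2 + 90*v + 25)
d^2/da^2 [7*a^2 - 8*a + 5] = 14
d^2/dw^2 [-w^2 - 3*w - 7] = -2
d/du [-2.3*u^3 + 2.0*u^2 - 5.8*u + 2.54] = -6.9*u^2 + 4.0*u - 5.8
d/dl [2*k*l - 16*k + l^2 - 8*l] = 2*k + 2*l - 8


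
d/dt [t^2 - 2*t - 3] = 2*t - 2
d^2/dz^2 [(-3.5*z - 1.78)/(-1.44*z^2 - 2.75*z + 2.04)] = ((2.88*z + 2.75)*(3.5*z + 1.78)*(5.76*z + 5.5) - (30.24*z + 24.3764)*(1.44*z^2 + 2.75*z - 2.04))/(1.44*z^2 + 2.75*z - 2.04)^3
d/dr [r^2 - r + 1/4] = 2*r - 1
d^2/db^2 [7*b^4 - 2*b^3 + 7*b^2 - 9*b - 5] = 84*b^2 - 12*b + 14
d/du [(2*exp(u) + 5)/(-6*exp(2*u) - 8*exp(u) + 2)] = (3*exp(2*u) + 15*exp(u) + 11)*exp(u)/(9*exp(4*u) + 24*exp(3*u) + 10*exp(2*u) - 8*exp(u) + 1)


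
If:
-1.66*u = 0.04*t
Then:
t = -41.5*u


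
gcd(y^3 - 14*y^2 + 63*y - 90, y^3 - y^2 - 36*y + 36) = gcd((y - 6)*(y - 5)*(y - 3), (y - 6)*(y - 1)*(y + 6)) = y - 6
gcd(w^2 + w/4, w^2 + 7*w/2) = w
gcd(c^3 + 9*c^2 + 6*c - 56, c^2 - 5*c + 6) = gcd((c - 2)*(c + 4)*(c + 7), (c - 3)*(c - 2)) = c - 2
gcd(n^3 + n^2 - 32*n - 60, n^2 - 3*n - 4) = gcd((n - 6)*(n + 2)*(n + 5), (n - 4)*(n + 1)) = 1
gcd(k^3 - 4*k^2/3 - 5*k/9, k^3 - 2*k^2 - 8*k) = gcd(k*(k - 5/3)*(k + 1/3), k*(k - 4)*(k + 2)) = k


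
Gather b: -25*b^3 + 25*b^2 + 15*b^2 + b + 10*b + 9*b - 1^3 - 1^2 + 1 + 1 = -25*b^3 + 40*b^2 + 20*b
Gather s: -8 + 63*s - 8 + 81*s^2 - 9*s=81*s^2 + 54*s - 16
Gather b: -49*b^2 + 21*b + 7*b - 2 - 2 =-49*b^2 + 28*b - 4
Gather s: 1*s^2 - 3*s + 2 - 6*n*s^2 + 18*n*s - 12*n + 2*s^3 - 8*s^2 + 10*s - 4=-12*n + 2*s^3 + s^2*(-6*n - 7) + s*(18*n + 7) - 2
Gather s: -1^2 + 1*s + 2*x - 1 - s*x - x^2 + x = s*(1 - x) - x^2 + 3*x - 2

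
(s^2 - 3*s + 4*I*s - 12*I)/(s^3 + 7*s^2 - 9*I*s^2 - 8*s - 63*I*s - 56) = (s^2 + s*(-3 + 4*I) - 12*I)/(s^3 + s^2*(7 - 9*I) - s*(8 + 63*I) - 56)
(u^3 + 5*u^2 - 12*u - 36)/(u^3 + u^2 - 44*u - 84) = (u - 3)/(u - 7)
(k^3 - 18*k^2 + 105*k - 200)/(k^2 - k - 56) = (k^2 - 10*k + 25)/(k + 7)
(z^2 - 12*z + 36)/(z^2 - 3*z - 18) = (z - 6)/(z + 3)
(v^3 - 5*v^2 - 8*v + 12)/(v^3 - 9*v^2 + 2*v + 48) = (v^2 - 7*v + 6)/(v^2 - 11*v + 24)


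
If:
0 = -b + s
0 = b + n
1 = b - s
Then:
No Solution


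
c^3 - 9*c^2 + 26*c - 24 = (c - 4)*(c - 3)*(c - 2)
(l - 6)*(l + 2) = l^2 - 4*l - 12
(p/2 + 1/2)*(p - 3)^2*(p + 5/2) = p^4/2 - 5*p^3/4 - 19*p^2/4 + 33*p/4 + 45/4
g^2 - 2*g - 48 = (g - 8)*(g + 6)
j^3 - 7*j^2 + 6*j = j*(j - 6)*(j - 1)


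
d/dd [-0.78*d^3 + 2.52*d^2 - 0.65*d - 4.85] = -2.34*d^2 + 5.04*d - 0.65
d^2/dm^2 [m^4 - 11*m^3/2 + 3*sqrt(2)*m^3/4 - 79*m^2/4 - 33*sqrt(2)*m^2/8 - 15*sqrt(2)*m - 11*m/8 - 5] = 12*m^2 - 33*m + 9*sqrt(2)*m/2 - 79/2 - 33*sqrt(2)/4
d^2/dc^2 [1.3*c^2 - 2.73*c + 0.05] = 2.60000000000000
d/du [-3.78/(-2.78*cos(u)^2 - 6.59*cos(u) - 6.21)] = (21.0168*cos(u) + 24.9102)*sin(u)/(2.78*cos(u)^2 + 6.59*cos(u) + 6.21)^2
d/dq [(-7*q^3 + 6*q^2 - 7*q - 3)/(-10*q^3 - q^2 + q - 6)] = (67*q^4 - 154*q^3 + 35*q^2 - 78*q + 45)/(100*q^6 + 20*q^5 - 19*q^4 + 118*q^3 + 13*q^2 - 12*q + 36)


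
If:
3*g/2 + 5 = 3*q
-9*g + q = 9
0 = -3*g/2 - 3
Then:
No Solution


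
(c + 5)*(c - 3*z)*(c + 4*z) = c^3 + c^2*z + 5*c^2 - 12*c*z^2 + 5*c*z - 60*z^2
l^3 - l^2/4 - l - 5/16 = (l - 5/4)*(l + 1/2)^2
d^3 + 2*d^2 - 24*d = d*(d - 4)*(d + 6)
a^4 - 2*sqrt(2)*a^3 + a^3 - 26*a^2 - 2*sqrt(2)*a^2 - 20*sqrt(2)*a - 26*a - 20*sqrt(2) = (a + 1)*(a - 5*sqrt(2))*(a + sqrt(2))*(a + 2*sqrt(2))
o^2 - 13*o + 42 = (o - 7)*(o - 6)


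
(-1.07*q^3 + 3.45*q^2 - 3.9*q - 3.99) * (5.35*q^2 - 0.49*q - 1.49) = -5.7245*q^5 + 18.9818*q^4 - 20.9612*q^3 - 24.576*q^2 + 7.7661*q + 5.9451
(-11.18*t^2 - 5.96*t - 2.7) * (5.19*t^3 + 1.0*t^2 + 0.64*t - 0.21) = -58.0242*t^5 - 42.1124*t^4 - 27.1282*t^3 - 4.1666*t^2 - 0.4764*t + 0.567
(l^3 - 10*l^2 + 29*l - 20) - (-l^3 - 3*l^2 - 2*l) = 2*l^3 - 7*l^2 + 31*l - 20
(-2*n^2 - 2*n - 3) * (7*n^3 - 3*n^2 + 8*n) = -14*n^5 - 8*n^4 - 31*n^3 - 7*n^2 - 24*n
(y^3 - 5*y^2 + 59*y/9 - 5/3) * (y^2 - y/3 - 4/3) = y^5 - 16*y^4/3 + 62*y^3/9 + 76*y^2/27 - 221*y/27 + 20/9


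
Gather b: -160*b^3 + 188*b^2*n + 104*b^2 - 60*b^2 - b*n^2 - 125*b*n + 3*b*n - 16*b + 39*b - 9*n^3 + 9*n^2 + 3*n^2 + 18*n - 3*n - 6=-160*b^3 + b^2*(188*n + 44) + b*(-n^2 - 122*n + 23) - 9*n^3 + 12*n^2 + 15*n - 6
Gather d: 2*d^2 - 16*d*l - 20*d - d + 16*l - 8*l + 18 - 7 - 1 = 2*d^2 + d*(-16*l - 21) + 8*l + 10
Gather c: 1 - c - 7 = -c - 6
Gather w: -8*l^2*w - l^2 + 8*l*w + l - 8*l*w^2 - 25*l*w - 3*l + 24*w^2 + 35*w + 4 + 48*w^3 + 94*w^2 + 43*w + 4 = -l^2 - 2*l + 48*w^3 + w^2*(118 - 8*l) + w*(-8*l^2 - 17*l + 78) + 8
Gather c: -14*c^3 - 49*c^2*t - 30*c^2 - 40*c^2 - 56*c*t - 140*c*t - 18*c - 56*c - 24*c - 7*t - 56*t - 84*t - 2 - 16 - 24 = -14*c^3 + c^2*(-49*t - 70) + c*(-196*t - 98) - 147*t - 42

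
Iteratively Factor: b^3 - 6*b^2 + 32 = (b - 4)*(b^2 - 2*b - 8) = (b - 4)^2*(b + 2)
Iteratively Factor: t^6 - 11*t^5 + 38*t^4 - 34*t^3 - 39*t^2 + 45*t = (t)*(t^5 - 11*t^4 + 38*t^3 - 34*t^2 - 39*t + 45) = t*(t - 3)*(t^4 - 8*t^3 + 14*t^2 + 8*t - 15) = t*(t - 3)*(t + 1)*(t^3 - 9*t^2 + 23*t - 15) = t*(t - 5)*(t - 3)*(t + 1)*(t^2 - 4*t + 3) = t*(t - 5)*(t - 3)*(t - 1)*(t + 1)*(t - 3)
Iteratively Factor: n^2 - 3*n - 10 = (n - 5)*(n + 2)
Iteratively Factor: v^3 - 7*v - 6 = (v + 2)*(v^2 - 2*v - 3) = (v + 1)*(v + 2)*(v - 3)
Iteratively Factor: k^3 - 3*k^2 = (k - 3)*(k^2) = k*(k - 3)*(k)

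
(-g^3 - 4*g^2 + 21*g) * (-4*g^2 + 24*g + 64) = 4*g^5 - 8*g^4 - 244*g^3 + 248*g^2 + 1344*g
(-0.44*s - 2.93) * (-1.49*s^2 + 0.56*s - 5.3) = 0.6556*s^3 + 4.1193*s^2 + 0.6912*s + 15.529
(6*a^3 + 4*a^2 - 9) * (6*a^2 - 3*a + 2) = 36*a^5 + 6*a^4 - 46*a^2 + 27*a - 18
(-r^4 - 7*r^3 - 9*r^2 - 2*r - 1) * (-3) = 3*r^4 + 21*r^3 + 27*r^2 + 6*r + 3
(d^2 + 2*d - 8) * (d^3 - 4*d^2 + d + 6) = d^5 - 2*d^4 - 15*d^3 + 40*d^2 + 4*d - 48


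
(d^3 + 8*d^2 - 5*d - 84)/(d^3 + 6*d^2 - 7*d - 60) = (d + 7)/(d + 5)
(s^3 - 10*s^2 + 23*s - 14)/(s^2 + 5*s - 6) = (s^2 - 9*s + 14)/(s + 6)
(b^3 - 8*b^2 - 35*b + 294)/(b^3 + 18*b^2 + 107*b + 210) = (b^2 - 14*b + 49)/(b^2 + 12*b + 35)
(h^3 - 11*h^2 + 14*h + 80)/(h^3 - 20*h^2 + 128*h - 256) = (h^2 - 3*h - 10)/(h^2 - 12*h + 32)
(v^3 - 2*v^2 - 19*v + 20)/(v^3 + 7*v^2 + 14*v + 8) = (v^2 - 6*v + 5)/(v^2 + 3*v + 2)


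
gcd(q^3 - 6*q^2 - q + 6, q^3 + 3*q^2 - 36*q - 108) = q - 6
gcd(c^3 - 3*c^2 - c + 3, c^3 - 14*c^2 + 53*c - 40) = c - 1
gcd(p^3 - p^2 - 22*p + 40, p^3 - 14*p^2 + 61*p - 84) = p - 4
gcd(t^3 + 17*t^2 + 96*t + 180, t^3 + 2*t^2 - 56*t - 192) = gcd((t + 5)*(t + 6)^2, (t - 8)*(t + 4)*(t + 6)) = t + 6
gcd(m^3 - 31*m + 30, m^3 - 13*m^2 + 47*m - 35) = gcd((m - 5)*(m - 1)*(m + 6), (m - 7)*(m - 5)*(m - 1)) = m^2 - 6*m + 5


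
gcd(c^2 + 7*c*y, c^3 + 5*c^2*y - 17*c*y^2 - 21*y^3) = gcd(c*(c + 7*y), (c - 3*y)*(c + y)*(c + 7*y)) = c + 7*y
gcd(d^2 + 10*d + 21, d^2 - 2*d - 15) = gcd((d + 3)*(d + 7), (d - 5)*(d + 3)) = d + 3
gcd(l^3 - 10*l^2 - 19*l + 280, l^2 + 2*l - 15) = l + 5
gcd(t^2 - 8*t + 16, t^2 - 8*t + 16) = t^2 - 8*t + 16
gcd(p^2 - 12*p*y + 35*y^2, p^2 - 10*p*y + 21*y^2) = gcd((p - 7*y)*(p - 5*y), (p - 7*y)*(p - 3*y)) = -p + 7*y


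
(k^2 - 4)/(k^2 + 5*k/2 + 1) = 2*(k - 2)/(2*k + 1)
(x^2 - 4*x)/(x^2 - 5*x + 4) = x/(x - 1)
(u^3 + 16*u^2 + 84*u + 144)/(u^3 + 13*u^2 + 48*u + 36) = (u + 4)/(u + 1)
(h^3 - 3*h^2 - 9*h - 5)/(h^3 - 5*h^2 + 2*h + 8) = (h^2 - 4*h - 5)/(h^2 - 6*h + 8)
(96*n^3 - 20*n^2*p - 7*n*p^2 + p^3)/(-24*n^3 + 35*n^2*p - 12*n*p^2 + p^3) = (4*n + p)/(-n + p)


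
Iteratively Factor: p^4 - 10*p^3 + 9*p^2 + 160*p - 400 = (p + 4)*(p^3 - 14*p^2 + 65*p - 100) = (p - 5)*(p + 4)*(p^2 - 9*p + 20) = (p - 5)*(p - 4)*(p + 4)*(p - 5)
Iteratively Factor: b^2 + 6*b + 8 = (b + 4)*(b + 2)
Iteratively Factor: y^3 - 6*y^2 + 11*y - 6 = (y - 2)*(y^2 - 4*y + 3) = (y - 3)*(y - 2)*(y - 1)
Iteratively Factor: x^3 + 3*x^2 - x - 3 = (x + 3)*(x^2 - 1) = (x + 1)*(x + 3)*(x - 1)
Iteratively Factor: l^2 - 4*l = (l - 4)*(l)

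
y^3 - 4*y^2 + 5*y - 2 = (y - 2)*(y - 1)^2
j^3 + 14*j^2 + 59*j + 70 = (j + 2)*(j + 5)*(j + 7)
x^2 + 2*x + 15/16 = (x + 3/4)*(x + 5/4)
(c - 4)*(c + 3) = c^2 - c - 12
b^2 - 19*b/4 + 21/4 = (b - 3)*(b - 7/4)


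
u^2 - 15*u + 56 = (u - 8)*(u - 7)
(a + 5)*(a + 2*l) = a^2 + 2*a*l + 5*a + 10*l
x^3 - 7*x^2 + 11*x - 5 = (x - 5)*(x - 1)^2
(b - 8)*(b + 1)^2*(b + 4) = b^4 - 2*b^3 - 39*b^2 - 68*b - 32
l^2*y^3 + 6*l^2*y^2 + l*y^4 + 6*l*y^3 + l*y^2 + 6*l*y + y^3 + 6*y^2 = y*(l + y)*(y + 6)*(l*y + 1)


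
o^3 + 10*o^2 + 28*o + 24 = (o + 2)^2*(o + 6)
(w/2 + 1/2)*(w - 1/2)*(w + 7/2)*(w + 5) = w^4/2 + 9*w^3/2 + 85*w^2/8 + 9*w/4 - 35/8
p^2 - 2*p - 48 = (p - 8)*(p + 6)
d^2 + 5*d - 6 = (d - 1)*(d + 6)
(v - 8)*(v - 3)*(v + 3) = v^3 - 8*v^2 - 9*v + 72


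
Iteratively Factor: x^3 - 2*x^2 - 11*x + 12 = (x + 3)*(x^2 - 5*x + 4) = (x - 4)*(x + 3)*(x - 1)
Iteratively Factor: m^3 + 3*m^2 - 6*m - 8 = (m - 2)*(m^2 + 5*m + 4) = (m - 2)*(m + 1)*(m + 4)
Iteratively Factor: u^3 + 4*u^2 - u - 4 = (u + 1)*(u^2 + 3*u - 4) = (u + 1)*(u + 4)*(u - 1)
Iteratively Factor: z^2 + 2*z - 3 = (z - 1)*(z + 3)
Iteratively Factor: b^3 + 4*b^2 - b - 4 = (b + 1)*(b^2 + 3*b - 4) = (b + 1)*(b + 4)*(b - 1)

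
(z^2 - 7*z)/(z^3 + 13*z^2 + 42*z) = (z - 7)/(z^2 + 13*z + 42)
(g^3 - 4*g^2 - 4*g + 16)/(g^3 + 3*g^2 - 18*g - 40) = (g - 2)/(g + 5)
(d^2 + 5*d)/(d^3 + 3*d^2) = (d + 5)/(d*(d + 3))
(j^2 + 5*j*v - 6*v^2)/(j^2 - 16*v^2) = (j^2 + 5*j*v - 6*v^2)/(j^2 - 16*v^2)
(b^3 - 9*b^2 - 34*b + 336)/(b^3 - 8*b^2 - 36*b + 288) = (b - 7)/(b - 6)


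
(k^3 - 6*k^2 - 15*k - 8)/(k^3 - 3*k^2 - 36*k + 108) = (k^3 - 6*k^2 - 15*k - 8)/(k^3 - 3*k^2 - 36*k + 108)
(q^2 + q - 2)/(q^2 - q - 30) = (-q^2 - q + 2)/(-q^2 + q + 30)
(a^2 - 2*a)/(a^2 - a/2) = 2*(a - 2)/(2*a - 1)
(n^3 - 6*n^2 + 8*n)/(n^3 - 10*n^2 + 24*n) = (n - 2)/(n - 6)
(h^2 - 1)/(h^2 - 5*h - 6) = (h - 1)/(h - 6)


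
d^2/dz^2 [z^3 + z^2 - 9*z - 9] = 6*z + 2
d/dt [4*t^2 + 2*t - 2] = 8*t + 2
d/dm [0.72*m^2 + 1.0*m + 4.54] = 1.44*m + 1.0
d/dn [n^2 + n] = 2*n + 1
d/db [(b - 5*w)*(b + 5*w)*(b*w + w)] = w*(3*b^2 + 2*b - 25*w^2)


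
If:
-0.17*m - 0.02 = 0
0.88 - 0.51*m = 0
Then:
No Solution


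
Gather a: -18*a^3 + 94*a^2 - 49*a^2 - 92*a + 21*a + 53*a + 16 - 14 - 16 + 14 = -18*a^3 + 45*a^2 - 18*a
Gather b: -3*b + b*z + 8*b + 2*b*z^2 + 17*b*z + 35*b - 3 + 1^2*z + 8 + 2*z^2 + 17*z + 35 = b*(2*z^2 + 18*z + 40) + 2*z^2 + 18*z + 40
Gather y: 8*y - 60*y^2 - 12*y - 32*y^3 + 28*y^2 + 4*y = -32*y^3 - 32*y^2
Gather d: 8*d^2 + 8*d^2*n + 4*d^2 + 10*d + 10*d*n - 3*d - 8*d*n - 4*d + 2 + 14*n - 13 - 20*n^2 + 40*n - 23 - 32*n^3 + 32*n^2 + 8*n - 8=d^2*(8*n + 12) + d*(2*n + 3) - 32*n^3 + 12*n^2 + 62*n - 42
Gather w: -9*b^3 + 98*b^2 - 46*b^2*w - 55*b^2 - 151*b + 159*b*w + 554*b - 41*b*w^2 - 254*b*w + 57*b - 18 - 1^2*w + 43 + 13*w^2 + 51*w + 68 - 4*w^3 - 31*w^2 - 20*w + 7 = -9*b^3 + 43*b^2 + 460*b - 4*w^3 + w^2*(-41*b - 18) + w*(-46*b^2 - 95*b + 30) + 100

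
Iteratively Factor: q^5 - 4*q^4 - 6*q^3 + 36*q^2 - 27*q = (q - 1)*(q^4 - 3*q^3 - 9*q^2 + 27*q) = q*(q - 1)*(q^3 - 3*q^2 - 9*q + 27) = q*(q - 3)*(q - 1)*(q^2 - 9) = q*(q - 3)^2*(q - 1)*(q + 3)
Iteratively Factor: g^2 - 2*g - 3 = (g + 1)*(g - 3)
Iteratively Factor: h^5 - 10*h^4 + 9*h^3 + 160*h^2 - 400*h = (h + 4)*(h^4 - 14*h^3 + 65*h^2 - 100*h) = h*(h + 4)*(h^3 - 14*h^2 + 65*h - 100) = h*(h - 4)*(h + 4)*(h^2 - 10*h + 25) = h*(h - 5)*(h - 4)*(h + 4)*(h - 5)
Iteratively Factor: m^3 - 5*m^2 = (m - 5)*(m^2) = m*(m - 5)*(m)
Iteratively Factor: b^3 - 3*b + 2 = (b + 2)*(b^2 - 2*b + 1) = (b - 1)*(b + 2)*(b - 1)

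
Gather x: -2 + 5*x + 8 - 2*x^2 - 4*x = -2*x^2 + x + 6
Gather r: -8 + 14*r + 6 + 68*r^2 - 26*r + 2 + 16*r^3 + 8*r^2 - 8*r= 16*r^3 + 76*r^2 - 20*r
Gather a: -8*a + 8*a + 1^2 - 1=0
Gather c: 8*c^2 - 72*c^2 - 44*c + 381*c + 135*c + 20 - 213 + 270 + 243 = -64*c^2 + 472*c + 320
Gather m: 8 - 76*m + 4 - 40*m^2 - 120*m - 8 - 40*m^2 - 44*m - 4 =-80*m^2 - 240*m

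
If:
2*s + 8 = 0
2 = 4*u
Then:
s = -4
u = 1/2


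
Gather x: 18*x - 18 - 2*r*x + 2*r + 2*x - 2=2*r + x*(20 - 2*r) - 20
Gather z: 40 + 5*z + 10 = 5*z + 50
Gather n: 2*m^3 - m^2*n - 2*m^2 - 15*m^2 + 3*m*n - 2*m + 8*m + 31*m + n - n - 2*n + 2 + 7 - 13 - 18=2*m^3 - 17*m^2 + 37*m + n*(-m^2 + 3*m - 2) - 22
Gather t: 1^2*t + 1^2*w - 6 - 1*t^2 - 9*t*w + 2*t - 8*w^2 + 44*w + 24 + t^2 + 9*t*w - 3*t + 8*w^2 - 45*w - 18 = 0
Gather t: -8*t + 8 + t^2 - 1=t^2 - 8*t + 7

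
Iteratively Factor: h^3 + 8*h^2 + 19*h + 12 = (h + 4)*(h^2 + 4*h + 3) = (h + 1)*(h + 4)*(h + 3)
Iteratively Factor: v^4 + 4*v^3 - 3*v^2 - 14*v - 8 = (v - 2)*(v^3 + 6*v^2 + 9*v + 4) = (v - 2)*(v + 1)*(v^2 + 5*v + 4) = (v - 2)*(v + 1)^2*(v + 4)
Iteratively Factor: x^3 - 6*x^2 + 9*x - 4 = (x - 1)*(x^2 - 5*x + 4) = (x - 4)*(x - 1)*(x - 1)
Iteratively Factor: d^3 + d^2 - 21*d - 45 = (d + 3)*(d^2 - 2*d - 15) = (d - 5)*(d + 3)*(d + 3)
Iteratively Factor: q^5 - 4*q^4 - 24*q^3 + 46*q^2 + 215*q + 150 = (q + 1)*(q^4 - 5*q^3 - 19*q^2 + 65*q + 150) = (q - 5)*(q + 1)*(q^3 - 19*q - 30) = (q - 5)*(q + 1)*(q + 3)*(q^2 - 3*q - 10) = (q - 5)*(q + 1)*(q + 2)*(q + 3)*(q - 5)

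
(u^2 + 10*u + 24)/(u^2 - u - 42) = (u + 4)/(u - 7)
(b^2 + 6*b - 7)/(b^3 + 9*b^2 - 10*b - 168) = (b - 1)/(b^2 + 2*b - 24)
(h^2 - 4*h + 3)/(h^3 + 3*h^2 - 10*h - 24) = (h - 1)/(h^2 + 6*h + 8)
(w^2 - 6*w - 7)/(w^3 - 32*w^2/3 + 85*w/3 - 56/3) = 3*(w + 1)/(3*w^2 - 11*w + 8)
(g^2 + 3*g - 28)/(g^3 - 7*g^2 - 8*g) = (-g^2 - 3*g + 28)/(g*(-g^2 + 7*g + 8))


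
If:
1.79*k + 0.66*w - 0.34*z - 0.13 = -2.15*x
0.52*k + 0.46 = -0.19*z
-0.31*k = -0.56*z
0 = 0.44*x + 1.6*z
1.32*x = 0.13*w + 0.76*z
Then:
No Solution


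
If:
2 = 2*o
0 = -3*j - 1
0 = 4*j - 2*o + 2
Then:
No Solution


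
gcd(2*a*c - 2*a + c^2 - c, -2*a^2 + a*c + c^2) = 2*a + c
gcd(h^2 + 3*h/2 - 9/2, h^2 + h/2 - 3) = h - 3/2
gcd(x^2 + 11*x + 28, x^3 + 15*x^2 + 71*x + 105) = x + 7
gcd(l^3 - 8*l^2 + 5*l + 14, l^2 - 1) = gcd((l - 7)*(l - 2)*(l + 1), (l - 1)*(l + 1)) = l + 1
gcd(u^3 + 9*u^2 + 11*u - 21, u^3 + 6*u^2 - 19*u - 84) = u^2 + 10*u + 21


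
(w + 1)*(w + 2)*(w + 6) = w^3 + 9*w^2 + 20*w + 12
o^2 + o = o*(o + 1)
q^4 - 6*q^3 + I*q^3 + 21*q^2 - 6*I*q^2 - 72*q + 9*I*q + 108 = (q - 3)^2*(q - 3*I)*(q + 4*I)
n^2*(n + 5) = n^3 + 5*n^2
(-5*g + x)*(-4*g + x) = 20*g^2 - 9*g*x + x^2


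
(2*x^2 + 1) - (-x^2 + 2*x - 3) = 3*x^2 - 2*x + 4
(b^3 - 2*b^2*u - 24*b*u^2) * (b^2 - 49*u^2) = b^5 - 2*b^4*u - 73*b^3*u^2 + 98*b^2*u^3 + 1176*b*u^4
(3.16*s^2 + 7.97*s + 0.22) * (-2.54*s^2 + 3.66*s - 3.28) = -8.0264*s^4 - 8.6782*s^3 + 18.2466*s^2 - 25.3364*s - 0.7216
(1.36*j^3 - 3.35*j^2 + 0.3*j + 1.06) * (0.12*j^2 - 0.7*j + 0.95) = 0.1632*j^5 - 1.354*j^4 + 3.673*j^3 - 3.2653*j^2 - 0.457*j + 1.007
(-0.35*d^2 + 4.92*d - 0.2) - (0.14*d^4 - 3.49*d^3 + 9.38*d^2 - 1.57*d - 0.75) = -0.14*d^4 + 3.49*d^3 - 9.73*d^2 + 6.49*d + 0.55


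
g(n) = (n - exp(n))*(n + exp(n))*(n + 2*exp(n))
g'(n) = (1 - exp(n))*(n + exp(n))*(n + 2*exp(n)) + (n - exp(n))*(n + exp(n))*(2*exp(n) + 1) + (n - exp(n))*(n + 2*exp(n))*(exp(n) + 1) = 2*n^2*exp(n) + 3*n^2 - 2*n*exp(2*n) + 4*n*exp(n) - 6*exp(3*n) - exp(2*n)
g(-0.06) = -1.61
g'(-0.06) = -6.00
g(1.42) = -146.38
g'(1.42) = -444.35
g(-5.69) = -184.00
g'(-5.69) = 97.27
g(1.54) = -210.72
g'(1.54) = -639.76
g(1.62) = -268.64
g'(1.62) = -815.27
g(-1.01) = -0.25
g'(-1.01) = 2.18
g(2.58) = -4853.42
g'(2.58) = -14531.83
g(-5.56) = -171.64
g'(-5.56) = 92.89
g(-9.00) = -728.98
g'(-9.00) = 243.02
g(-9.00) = -728.98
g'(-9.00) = 243.02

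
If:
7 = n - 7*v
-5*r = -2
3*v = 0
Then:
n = 7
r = 2/5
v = 0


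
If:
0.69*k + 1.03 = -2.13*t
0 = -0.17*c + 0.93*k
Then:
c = -16.8874680306905*t - 8.16624040920716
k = -3.08695652173913*t - 1.49275362318841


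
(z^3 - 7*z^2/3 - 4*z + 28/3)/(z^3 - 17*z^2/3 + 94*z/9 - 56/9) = 3*(z + 2)/(3*z - 4)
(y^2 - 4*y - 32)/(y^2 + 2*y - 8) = (y - 8)/(y - 2)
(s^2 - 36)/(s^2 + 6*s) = (s - 6)/s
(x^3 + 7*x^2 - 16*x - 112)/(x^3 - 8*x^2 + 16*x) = (x^2 + 11*x + 28)/(x*(x - 4))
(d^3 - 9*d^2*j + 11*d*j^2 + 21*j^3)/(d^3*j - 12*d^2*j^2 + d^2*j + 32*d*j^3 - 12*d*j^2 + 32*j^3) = (d^3 - 9*d^2*j + 11*d*j^2 + 21*j^3)/(j*(d^3 - 12*d^2*j + d^2 + 32*d*j^2 - 12*d*j + 32*j^2))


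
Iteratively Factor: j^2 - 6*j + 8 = (j - 2)*(j - 4)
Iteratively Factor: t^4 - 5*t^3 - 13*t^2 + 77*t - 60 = (t - 5)*(t^3 - 13*t + 12) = (t - 5)*(t + 4)*(t^2 - 4*t + 3) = (t - 5)*(t - 3)*(t + 4)*(t - 1)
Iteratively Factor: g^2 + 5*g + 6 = (g + 2)*(g + 3)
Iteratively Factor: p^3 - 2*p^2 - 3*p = (p)*(p^2 - 2*p - 3) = p*(p - 3)*(p + 1)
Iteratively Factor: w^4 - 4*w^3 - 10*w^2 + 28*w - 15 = (w + 3)*(w^3 - 7*w^2 + 11*w - 5) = (w - 1)*(w + 3)*(w^2 - 6*w + 5) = (w - 1)^2*(w + 3)*(w - 5)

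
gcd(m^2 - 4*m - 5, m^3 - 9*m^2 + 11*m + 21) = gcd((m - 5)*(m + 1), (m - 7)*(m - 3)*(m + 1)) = m + 1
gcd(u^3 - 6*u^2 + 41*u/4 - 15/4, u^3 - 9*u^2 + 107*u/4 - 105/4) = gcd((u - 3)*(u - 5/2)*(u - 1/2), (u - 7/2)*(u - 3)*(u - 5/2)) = u^2 - 11*u/2 + 15/2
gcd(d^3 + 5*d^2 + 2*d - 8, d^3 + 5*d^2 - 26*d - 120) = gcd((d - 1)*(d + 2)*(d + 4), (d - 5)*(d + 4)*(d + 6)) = d + 4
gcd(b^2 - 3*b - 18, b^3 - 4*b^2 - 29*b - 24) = b + 3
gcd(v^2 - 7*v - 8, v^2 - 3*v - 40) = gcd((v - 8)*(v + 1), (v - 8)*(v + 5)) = v - 8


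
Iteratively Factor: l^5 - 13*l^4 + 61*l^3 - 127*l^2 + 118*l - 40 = (l - 5)*(l^4 - 8*l^3 + 21*l^2 - 22*l + 8) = (l - 5)*(l - 1)*(l^3 - 7*l^2 + 14*l - 8) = (l - 5)*(l - 4)*(l - 1)*(l^2 - 3*l + 2) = (l - 5)*(l - 4)*(l - 1)^2*(l - 2)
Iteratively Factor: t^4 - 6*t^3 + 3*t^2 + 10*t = (t - 5)*(t^3 - t^2 - 2*t) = (t - 5)*(t + 1)*(t^2 - 2*t) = t*(t - 5)*(t + 1)*(t - 2)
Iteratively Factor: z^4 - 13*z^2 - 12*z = (z + 3)*(z^3 - 3*z^2 - 4*z) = (z - 4)*(z + 3)*(z^2 + z) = z*(z - 4)*(z + 3)*(z + 1)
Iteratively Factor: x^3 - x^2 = (x)*(x^2 - x) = x*(x - 1)*(x)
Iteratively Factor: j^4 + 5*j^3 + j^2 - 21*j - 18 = (j + 3)*(j^3 + 2*j^2 - 5*j - 6) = (j + 3)^2*(j^2 - j - 2) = (j + 1)*(j + 3)^2*(j - 2)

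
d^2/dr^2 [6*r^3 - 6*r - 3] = 36*r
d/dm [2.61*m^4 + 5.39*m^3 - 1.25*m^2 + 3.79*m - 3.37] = 10.44*m^3 + 16.17*m^2 - 2.5*m + 3.79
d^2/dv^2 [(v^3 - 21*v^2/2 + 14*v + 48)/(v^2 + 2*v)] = 6*(13*v^3 + 48*v^2 + 96*v + 64)/(v^3*(v^3 + 6*v^2 + 12*v + 8))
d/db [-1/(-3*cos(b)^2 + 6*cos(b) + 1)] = 6*(cos(b) - 1)*sin(b)/(-3*cos(b)^2 + 6*cos(b) + 1)^2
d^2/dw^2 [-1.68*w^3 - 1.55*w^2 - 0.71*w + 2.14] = -10.08*w - 3.1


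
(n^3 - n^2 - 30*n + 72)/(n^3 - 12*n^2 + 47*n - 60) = (n + 6)/(n - 5)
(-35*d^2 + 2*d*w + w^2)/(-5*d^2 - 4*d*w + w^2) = (7*d + w)/(d + w)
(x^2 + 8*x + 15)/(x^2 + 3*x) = (x + 5)/x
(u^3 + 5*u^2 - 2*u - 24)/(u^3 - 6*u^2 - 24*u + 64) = (u + 3)/(u - 8)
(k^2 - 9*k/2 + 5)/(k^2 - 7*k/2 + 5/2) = (k - 2)/(k - 1)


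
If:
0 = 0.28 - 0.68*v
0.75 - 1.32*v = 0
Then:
No Solution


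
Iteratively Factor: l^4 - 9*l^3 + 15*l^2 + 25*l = (l + 1)*(l^3 - 10*l^2 + 25*l) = (l - 5)*(l + 1)*(l^2 - 5*l) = (l - 5)^2*(l + 1)*(l)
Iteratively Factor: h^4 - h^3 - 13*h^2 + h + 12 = (h - 4)*(h^3 + 3*h^2 - h - 3) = (h - 4)*(h - 1)*(h^2 + 4*h + 3) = (h - 4)*(h - 1)*(h + 3)*(h + 1)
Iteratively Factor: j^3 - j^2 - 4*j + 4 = (j - 1)*(j^2 - 4) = (j - 1)*(j + 2)*(j - 2)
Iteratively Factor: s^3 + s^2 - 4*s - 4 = (s + 1)*(s^2 - 4) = (s + 1)*(s + 2)*(s - 2)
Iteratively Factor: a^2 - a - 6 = (a - 3)*(a + 2)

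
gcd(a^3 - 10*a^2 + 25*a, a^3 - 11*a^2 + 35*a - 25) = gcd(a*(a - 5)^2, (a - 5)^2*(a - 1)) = a^2 - 10*a + 25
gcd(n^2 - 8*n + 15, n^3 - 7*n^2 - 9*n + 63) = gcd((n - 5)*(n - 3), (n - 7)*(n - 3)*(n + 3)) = n - 3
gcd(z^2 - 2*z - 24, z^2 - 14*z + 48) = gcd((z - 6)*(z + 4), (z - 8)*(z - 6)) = z - 6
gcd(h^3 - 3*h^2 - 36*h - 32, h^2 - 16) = h + 4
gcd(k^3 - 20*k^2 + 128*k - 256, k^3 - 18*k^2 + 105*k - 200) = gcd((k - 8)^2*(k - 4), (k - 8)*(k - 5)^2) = k - 8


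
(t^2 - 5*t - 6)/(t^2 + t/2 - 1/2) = 2*(t - 6)/(2*t - 1)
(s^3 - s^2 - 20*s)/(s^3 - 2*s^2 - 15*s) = (s + 4)/(s + 3)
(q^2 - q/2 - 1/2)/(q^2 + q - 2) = (q + 1/2)/(q + 2)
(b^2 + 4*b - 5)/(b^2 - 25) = (b - 1)/(b - 5)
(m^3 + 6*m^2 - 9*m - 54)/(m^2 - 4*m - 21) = (m^2 + 3*m - 18)/(m - 7)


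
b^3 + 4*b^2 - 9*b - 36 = (b - 3)*(b + 3)*(b + 4)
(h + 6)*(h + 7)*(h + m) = h^3 + h^2*m + 13*h^2 + 13*h*m + 42*h + 42*m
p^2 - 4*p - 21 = (p - 7)*(p + 3)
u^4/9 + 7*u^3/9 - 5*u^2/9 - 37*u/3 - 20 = (u/3 + 1)^2*(u - 4)*(u + 5)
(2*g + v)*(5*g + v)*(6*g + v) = 60*g^3 + 52*g^2*v + 13*g*v^2 + v^3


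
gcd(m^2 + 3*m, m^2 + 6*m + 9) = m + 3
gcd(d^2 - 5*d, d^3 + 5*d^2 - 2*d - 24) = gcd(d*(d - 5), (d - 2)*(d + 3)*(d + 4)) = 1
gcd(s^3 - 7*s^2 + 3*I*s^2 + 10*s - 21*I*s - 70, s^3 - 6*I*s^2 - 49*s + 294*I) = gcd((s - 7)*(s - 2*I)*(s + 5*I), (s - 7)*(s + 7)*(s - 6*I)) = s - 7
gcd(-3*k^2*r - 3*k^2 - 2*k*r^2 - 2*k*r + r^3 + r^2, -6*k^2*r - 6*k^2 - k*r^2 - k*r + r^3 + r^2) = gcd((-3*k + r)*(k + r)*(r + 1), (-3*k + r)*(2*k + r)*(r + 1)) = -3*k*r - 3*k + r^2 + r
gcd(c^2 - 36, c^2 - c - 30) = c - 6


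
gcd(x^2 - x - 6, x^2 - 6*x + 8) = 1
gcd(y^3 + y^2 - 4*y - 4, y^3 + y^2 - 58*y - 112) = y + 2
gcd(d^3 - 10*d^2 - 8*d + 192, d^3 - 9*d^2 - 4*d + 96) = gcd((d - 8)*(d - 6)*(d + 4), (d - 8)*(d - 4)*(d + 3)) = d - 8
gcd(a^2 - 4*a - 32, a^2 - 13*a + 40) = a - 8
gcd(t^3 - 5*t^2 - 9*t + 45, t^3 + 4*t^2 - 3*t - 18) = t + 3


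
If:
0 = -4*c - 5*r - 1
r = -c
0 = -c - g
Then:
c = 1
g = -1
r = -1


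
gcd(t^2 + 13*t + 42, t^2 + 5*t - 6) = t + 6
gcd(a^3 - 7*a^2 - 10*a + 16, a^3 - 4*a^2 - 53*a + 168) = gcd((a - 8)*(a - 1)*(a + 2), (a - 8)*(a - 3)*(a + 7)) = a - 8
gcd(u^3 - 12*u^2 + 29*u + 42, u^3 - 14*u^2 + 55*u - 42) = u^2 - 13*u + 42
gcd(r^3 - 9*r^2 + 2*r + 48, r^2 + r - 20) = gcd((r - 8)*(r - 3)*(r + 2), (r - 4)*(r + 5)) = 1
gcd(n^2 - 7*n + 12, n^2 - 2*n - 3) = n - 3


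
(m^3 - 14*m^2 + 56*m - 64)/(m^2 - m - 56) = (m^2 - 6*m + 8)/(m + 7)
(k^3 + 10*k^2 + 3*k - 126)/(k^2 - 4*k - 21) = (-k^3 - 10*k^2 - 3*k + 126)/(-k^2 + 4*k + 21)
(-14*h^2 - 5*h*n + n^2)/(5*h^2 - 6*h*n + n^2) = (-14*h^2 - 5*h*n + n^2)/(5*h^2 - 6*h*n + n^2)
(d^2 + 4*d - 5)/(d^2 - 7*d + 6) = (d + 5)/(d - 6)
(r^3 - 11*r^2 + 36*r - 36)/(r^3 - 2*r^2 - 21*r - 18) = (r^2 - 5*r + 6)/(r^2 + 4*r + 3)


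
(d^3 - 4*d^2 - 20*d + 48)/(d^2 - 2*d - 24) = d - 2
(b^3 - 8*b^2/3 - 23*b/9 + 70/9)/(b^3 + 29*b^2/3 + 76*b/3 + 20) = (3*b^2 - 13*b + 14)/(3*(b^2 + 8*b + 12))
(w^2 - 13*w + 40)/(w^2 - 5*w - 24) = (w - 5)/(w + 3)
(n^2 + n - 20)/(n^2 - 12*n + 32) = (n + 5)/(n - 8)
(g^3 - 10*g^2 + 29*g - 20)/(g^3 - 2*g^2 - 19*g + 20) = (g - 4)/(g + 4)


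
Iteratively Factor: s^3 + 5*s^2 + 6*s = (s + 2)*(s^2 + 3*s) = s*(s + 2)*(s + 3)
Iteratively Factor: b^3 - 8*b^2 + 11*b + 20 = (b - 4)*(b^2 - 4*b - 5) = (b - 4)*(b + 1)*(b - 5)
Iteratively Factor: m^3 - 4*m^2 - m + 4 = (m + 1)*(m^2 - 5*m + 4) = (m - 1)*(m + 1)*(m - 4)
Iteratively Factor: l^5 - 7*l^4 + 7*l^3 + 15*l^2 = (l)*(l^4 - 7*l^3 + 7*l^2 + 15*l) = l^2*(l^3 - 7*l^2 + 7*l + 15) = l^2*(l + 1)*(l^2 - 8*l + 15) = l^2*(l - 3)*(l + 1)*(l - 5)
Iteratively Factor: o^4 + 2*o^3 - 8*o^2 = (o)*(o^3 + 2*o^2 - 8*o) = o*(o - 2)*(o^2 + 4*o) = o^2*(o - 2)*(o + 4)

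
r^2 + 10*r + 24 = (r + 4)*(r + 6)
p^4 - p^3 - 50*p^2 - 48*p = p*(p - 8)*(p + 1)*(p + 6)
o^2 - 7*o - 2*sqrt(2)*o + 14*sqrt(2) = (o - 7)*(o - 2*sqrt(2))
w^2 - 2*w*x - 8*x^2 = (w - 4*x)*(w + 2*x)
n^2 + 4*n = n*(n + 4)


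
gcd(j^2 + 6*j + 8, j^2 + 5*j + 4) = j + 4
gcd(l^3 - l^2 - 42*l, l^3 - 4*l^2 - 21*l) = l^2 - 7*l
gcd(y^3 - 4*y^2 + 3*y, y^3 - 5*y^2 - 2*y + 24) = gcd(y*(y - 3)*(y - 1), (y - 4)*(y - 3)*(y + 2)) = y - 3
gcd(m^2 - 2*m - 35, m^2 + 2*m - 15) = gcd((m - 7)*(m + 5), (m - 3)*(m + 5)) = m + 5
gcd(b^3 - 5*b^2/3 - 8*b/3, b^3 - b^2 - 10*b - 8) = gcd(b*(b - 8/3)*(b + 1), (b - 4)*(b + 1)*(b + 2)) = b + 1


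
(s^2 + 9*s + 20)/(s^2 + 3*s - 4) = (s + 5)/(s - 1)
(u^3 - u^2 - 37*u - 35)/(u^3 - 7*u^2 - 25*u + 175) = (u + 1)/(u - 5)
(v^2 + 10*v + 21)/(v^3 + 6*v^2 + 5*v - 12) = (v + 7)/(v^2 + 3*v - 4)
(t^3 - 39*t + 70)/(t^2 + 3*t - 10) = (t^2 + 2*t - 35)/(t + 5)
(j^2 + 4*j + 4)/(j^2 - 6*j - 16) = (j + 2)/(j - 8)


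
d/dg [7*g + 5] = 7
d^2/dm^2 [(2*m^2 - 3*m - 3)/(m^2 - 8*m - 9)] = 2*(13*m^3 + 45*m^2 - 9*m + 159)/(m^6 - 24*m^5 + 165*m^4 - 80*m^3 - 1485*m^2 - 1944*m - 729)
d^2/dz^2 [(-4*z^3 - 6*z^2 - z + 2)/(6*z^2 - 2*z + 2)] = (-19*z^3 + 120*z^2 - 21*z - 11)/(27*z^6 - 27*z^5 + 36*z^4 - 19*z^3 + 12*z^2 - 3*z + 1)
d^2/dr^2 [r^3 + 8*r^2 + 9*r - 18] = 6*r + 16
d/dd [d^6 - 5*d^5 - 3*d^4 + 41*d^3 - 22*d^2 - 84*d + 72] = 6*d^5 - 25*d^4 - 12*d^3 + 123*d^2 - 44*d - 84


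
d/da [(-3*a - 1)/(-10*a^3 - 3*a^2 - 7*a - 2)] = (30*a^3 + 9*a^2 + 21*a - (3*a + 1)*(30*a^2 + 6*a + 7) + 6)/(10*a^3 + 3*a^2 + 7*a + 2)^2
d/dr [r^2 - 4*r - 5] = 2*r - 4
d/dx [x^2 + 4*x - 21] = 2*x + 4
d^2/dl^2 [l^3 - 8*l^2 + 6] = 6*l - 16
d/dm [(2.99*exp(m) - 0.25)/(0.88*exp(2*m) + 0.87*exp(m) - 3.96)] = (-2.6312*exp(2*m) + 0.44*exp(m) - 11.6229)*exp(m)/(0.7744*exp(4*m) + 1.5312*exp(3*m) - 6.2127*exp(2*m) - 6.8904*exp(m) + 15.6816)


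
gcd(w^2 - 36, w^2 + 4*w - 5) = 1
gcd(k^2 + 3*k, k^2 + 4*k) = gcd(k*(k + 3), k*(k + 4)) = k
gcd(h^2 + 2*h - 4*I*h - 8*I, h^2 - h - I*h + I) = 1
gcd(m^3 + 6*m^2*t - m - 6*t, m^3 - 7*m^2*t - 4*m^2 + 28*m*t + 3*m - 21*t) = m - 1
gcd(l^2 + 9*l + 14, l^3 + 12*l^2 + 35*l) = l + 7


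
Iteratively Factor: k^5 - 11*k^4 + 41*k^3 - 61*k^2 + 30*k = (k - 1)*(k^4 - 10*k^3 + 31*k^2 - 30*k) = (k - 5)*(k - 1)*(k^3 - 5*k^2 + 6*k) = k*(k - 5)*(k - 1)*(k^2 - 5*k + 6) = k*(k - 5)*(k - 3)*(k - 1)*(k - 2)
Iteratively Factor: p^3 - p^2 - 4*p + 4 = (p - 1)*(p^2 - 4) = (p - 1)*(p + 2)*(p - 2)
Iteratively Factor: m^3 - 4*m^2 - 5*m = (m)*(m^2 - 4*m - 5) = m*(m + 1)*(m - 5)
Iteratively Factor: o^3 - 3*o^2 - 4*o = (o)*(o^2 - 3*o - 4) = o*(o + 1)*(o - 4)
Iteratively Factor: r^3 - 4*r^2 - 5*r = (r - 5)*(r^2 + r) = r*(r - 5)*(r + 1)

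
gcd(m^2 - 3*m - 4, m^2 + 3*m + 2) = m + 1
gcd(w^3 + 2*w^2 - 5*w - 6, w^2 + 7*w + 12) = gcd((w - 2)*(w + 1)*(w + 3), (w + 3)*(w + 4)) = w + 3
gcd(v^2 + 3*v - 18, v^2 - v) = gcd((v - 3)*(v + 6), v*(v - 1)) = 1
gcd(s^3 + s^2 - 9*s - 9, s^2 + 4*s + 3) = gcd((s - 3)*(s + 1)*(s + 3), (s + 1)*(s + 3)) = s^2 + 4*s + 3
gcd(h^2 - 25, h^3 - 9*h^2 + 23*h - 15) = h - 5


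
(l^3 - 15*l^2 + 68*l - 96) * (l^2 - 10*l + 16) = l^5 - 25*l^4 + 234*l^3 - 1016*l^2 + 2048*l - 1536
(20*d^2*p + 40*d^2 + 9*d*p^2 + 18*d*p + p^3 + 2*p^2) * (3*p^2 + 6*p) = 60*d^2*p^3 + 240*d^2*p^2 + 240*d^2*p + 27*d*p^4 + 108*d*p^3 + 108*d*p^2 + 3*p^5 + 12*p^4 + 12*p^3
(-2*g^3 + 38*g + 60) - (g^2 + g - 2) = -2*g^3 - g^2 + 37*g + 62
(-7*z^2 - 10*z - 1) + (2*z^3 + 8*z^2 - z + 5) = 2*z^3 + z^2 - 11*z + 4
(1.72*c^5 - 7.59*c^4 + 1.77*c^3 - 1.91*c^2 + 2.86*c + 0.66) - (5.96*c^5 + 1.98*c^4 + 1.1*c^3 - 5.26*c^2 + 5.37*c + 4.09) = -4.24*c^5 - 9.57*c^4 + 0.67*c^3 + 3.35*c^2 - 2.51*c - 3.43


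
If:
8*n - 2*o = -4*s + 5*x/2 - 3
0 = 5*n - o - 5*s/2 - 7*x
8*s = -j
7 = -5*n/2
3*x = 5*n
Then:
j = -5408/135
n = -14/5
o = 166/27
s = 676/135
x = -14/3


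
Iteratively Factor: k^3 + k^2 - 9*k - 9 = (k + 1)*(k^2 - 9) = (k + 1)*(k + 3)*(k - 3)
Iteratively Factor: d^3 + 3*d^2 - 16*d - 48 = (d + 4)*(d^2 - d - 12) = (d + 3)*(d + 4)*(d - 4)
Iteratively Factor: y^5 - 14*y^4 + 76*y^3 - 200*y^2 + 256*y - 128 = (y - 2)*(y^4 - 12*y^3 + 52*y^2 - 96*y + 64) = (y - 2)^2*(y^3 - 10*y^2 + 32*y - 32) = (y - 4)*(y - 2)^2*(y^2 - 6*y + 8) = (y - 4)^2*(y - 2)^2*(y - 2)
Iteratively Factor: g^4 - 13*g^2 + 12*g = (g + 4)*(g^3 - 4*g^2 + 3*g) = (g - 3)*(g + 4)*(g^2 - g) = g*(g - 3)*(g + 4)*(g - 1)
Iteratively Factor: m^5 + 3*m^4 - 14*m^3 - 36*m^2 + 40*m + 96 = (m - 2)*(m^4 + 5*m^3 - 4*m^2 - 44*m - 48) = (m - 2)*(m + 2)*(m^3 + 3*m^2 - 10*m - 24) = (m - 3)*(m - 2)*(m + 2)*(m^2 + 6*m + 8) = (m - 3)*(m - 2)*(m + 2)*(m + 4)*(m + 2)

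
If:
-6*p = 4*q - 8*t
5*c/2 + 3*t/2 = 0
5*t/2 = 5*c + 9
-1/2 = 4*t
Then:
No Solution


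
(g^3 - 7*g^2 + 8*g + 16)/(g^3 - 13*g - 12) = (g - 4)/(g + 3)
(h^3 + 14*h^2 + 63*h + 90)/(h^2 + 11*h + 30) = h + 3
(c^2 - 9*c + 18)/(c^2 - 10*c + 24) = (c - 3)/(c - 4)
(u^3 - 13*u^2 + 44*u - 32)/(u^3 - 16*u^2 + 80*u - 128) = (u - 1)/(u - 4)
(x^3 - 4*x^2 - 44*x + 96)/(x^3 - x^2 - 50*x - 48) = (x - 2)/(x + 1)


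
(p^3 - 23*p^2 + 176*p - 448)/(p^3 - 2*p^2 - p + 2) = (p^3 - 23*p^2 + 176*p - 448)/(p^3 - 2*p^2 - p + 2)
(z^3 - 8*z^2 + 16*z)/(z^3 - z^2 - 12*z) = (z - 4)/(z + 3)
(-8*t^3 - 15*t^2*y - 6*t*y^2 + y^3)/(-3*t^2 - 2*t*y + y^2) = (-8*t^2 - 7*t*y + y^2)/(-3*t + y)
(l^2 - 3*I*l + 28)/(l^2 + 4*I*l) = (l - 7*I)/l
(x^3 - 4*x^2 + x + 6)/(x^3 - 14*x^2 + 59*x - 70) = (x^2 - 2*x - 3)/(x^2 - 12*x + 35)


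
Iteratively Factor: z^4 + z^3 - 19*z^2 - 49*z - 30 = (z + 3)*(z^3 - 2*z^2 - 13*z - 10) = (z - 5)*(z + 3)*(z^2 + 3*z + 2) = (z - 5)*(z + 2)*(z + 3)*(z + 1)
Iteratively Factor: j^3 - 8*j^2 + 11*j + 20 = (j - 5)*(j^2 - 3*j - 4) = (j - 5)*(j + 1)*(j - 4)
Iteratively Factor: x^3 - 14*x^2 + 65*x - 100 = (x - 5)*(x^2 - 9*x + 20) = (x - 5)^2*(x - 4)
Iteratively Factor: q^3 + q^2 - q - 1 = (q + 1)*(q^2 - 1) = (q - 1)*(q + 1)*(q + 1)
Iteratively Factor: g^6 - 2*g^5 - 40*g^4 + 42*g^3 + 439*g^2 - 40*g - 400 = (g + 4)*(g^5 - 6*g^4 - 16*g^3 + 106*g^2 + 15*g - 100) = (g + 4)^2*(g^4 - 10*g^3 + 24*g^2 + 10*g - 25) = (g - 1)*(g + 4)^2*(g^3 - 9*g^2 + 15*g + 25) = (g - 1)*(g + 1)*(g + 4)^2*(g^2 - 10*g + 25) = (g - 5)*(g - 1)*(g + 1)*(g + 4)^2*(g - 5)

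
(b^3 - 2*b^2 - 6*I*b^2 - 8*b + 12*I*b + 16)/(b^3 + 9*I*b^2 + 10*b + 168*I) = (b^2 - 2*b*(1 + I) + 4*I)/(b^2 + 13*I*b - 42)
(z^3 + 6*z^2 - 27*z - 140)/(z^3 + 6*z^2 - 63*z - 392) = (z^2 - z - 20)/(z^2 - z - 56)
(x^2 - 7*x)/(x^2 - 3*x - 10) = x*(7 - x)/(-x^2 + 3*x + 10)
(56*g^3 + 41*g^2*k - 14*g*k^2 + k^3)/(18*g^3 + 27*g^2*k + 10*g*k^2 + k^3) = (56*g^2 - 15*g*k + k^2)/(18*g^2 + 9*g*k + k^2)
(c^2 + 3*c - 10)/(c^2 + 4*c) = (c^2 + 3*c - 10)/(c*(c + 4))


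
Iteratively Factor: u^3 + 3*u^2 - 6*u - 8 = (u + 1)*(u^2 + 2*u - 8) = (u - 2)*(u + 1)*(u + 4)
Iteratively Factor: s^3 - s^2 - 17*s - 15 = (s + 1)*(s^2 - 2*s - 15) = (s + 1)*(s + 3)*(s - 5)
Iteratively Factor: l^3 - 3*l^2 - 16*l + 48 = (l + 4)*(l^2 - 7*l + 12) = (l - 4)*(l + 4)*(l - 3)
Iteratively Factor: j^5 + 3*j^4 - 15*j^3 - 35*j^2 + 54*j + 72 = (j + 1)*(j^4 + 2*j^3 - 17*j^2 - 18*j + 72) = (j - 3)*(j + 1)*(j^3 + 5*j^2 - 2*j - 24) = (j - 3)*(j + 1)*(j + 3)*(j^2 + 2*j - 8) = (j - 3)*(j - 2)*(j + 1)*(j + 3)*(j + 4)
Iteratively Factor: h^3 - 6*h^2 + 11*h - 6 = (h - 1)*(h^2 - 5*h + 6) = (h - 3)*(h - 1)*(h - 2)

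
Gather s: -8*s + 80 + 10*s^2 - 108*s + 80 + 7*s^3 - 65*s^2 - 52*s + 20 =7*s^3 - 55*s^2 - 168*s + 180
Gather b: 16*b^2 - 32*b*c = 16*b^2 - 32*b*c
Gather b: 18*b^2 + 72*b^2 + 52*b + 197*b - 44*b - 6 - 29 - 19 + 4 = 90*b^2 + 205*b - 50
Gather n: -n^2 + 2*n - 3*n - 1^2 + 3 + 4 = -n^2 - n + 6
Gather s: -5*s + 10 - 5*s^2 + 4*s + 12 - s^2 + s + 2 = 24 - 6*s^2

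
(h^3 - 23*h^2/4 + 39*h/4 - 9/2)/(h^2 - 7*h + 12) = (4*h^2 - 11*h + 6)/(4*(h - 4))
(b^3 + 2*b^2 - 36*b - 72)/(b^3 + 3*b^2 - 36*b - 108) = (b + 2)/(b + 3)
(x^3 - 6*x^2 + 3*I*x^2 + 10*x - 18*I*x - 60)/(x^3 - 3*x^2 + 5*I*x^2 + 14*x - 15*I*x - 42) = (x^2 + x*(-6 + 5*I) - 30*I)/(x^2 + x*(-3 + 7*I) - 21*I)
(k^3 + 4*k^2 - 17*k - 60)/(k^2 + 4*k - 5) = (k^2 - k - 12)/(k - 1)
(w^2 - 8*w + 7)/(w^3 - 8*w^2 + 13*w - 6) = (w - 7)/(w^2 - 7*w + 6)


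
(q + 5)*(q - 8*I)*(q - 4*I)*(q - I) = q^4 + 5*q^3 - 13*I*q^3 - 44*q^2 - 65*I*q^2 - 220*q + 32*I*q + 160*I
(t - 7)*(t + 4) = t^2 - 3*t - 28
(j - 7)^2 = j^2 - 14*j + 49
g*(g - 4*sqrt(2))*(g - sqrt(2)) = g^3 - 5*sqrt(2)*g^2 + 8*g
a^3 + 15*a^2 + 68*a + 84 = (a + 2)*(a + 6)*(a + 7)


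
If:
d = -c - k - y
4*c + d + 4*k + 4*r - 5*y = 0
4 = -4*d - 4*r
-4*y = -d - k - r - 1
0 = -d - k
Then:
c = -4/19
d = -16/19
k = 16/19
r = -3/19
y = 4/19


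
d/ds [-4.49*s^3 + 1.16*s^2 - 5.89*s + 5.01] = -13.47*s^2 + 2.32*s - 5.89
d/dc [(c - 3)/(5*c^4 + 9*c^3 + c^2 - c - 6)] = (5*c^4 + 9*c^3 + c^2 - c - (c - 3)*(20*c^3 + 27*c^2 + 2*c - 1) - 6)/(5*c^4 + 9*c^3 + c^2 - c - 6)^2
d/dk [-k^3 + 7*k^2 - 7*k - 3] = -3*k^2 + 14*k - 7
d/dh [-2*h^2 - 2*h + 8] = -4*h - 2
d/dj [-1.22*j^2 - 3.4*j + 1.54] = -2.44*j - 3.4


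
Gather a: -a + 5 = 5 - a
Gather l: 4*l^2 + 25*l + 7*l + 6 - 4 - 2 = 4*l^2 + 32*l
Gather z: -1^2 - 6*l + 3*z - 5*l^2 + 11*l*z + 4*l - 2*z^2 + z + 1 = -5*l^2 - 2*l - 2*z^2 + z*(11*l + 4)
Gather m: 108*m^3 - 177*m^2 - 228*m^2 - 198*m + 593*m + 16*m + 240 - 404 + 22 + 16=108*m^3 - 405*m^2 + 411*m - 126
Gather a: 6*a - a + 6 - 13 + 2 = 5*a - 5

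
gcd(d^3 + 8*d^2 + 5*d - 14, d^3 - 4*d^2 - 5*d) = 1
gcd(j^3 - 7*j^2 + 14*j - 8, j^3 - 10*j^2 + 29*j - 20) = j^2 - 5*j + 4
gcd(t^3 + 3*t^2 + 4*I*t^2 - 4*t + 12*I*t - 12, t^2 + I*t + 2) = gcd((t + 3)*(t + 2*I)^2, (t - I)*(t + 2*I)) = t + 2*I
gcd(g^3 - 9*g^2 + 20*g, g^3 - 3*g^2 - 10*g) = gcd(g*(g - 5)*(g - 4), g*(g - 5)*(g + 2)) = g^2 - 5*g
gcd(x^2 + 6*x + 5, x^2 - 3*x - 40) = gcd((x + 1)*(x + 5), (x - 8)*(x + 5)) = x + 5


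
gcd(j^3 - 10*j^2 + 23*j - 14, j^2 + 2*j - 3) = j - 1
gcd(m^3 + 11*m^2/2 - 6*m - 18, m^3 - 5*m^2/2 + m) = m - 2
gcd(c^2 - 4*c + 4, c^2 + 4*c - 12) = c - 2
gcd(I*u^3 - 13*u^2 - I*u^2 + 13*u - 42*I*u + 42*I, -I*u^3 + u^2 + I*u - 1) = u - 1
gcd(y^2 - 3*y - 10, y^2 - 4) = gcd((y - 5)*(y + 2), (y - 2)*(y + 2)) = y + 2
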